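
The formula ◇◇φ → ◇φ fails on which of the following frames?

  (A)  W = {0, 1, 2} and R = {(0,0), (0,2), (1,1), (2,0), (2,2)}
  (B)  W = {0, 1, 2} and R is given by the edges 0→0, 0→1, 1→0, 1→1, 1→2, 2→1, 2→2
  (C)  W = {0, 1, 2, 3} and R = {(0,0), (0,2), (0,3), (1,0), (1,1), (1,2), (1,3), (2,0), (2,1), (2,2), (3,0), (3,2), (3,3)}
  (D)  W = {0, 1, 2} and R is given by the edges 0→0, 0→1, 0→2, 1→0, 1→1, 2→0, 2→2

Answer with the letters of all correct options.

B, C, D

The schema ◇◇φ → ◇φ is the dual of axiom 4; it is valid on a frame iff R is transitive.
(A) R is transitive (R is closed under composition), so the schema is valid here.
(B) R is not transitive (0 R 1 and 1 R 2 but not 0 R 2), so the schema fails here.
(C) R is not transitive (0 R 2 and 2 R 1 but not 0 R 1), so the schema fails here.
(D) R is not transitive (1 R 0 and 0 R 2 but not 1 R 2), so the schema fails here.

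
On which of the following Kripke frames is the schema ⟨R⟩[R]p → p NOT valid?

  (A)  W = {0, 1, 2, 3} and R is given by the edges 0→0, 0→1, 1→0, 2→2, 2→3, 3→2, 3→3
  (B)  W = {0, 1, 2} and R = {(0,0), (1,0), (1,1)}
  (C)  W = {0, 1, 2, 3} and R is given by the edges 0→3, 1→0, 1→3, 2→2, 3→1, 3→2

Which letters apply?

The schema ⟨R⟩[R]p → p is the dual of axiom B; it is valid on a frame iff R is symmetric.
(A) R is symmetric (every R-edge is matched by its reverse), so the schema is valid here.
(B) R is not symmetric (1 R 0 but not 0 R 1), so the schema fails here.
(C) R is not symmetric (0 R 3 but not 3 R 0), so the schema fails here.

B, C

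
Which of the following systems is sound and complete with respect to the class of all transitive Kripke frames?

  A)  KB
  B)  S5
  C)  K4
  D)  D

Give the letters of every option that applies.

C

(A) KB is determined by the class of symmetric frames.
(B) S5 is determined by the class of reflexive, symmetric, and transitive frames.
(C) K4 is determined by exactly this class.
(D) D is determined by the class of serial frames.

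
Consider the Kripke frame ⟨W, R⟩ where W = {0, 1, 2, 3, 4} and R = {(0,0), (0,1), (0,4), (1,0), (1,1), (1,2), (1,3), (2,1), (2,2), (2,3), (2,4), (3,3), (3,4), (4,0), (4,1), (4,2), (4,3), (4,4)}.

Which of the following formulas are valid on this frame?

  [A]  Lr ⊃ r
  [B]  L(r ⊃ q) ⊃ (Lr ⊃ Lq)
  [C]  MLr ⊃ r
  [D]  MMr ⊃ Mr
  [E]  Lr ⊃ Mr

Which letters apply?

R is reflexive: each world relates to itself.
R is not symmetric: 1 R 3 but not 3 R 1.
R is not transitive: 0 R 1 and 1 R 2 but not 0 R 2.
R is serial: every world has an R-successor.
(A) axiom T: valid iff R is reflexive. R is reflexive — valid.
(B) this is just K, valid on every normal frame.
(C) the dual of axiom B: valid iff R is symmetric. R is not symmetric — not valid.
(D) MMr ⊃ Mr is the dual of axiom 4, which corresponds to transitivity. R is not transitive — not valid.
(E) Lr ⊃ Mr (axiom D) characterises the serial frames. R is serial — valid.

A, B, E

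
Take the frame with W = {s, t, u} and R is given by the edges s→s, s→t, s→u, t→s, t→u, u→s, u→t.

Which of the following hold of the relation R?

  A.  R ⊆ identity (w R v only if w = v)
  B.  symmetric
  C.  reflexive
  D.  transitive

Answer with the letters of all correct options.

B

(A) not ⊆ identity: s R t with s ≠ t.
(B) symmetric: every R-edge is matched by its reverse.
(C) not reflexive: not t R t.
(D) not transitive: t R s and s R t but not t R t.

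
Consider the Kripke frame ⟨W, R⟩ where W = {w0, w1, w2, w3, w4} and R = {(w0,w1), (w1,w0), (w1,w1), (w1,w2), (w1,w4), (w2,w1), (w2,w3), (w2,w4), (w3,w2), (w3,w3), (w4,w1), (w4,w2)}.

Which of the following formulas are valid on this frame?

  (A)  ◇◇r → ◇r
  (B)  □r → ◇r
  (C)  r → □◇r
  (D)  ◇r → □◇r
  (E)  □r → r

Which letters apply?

B, C

R is not reflexive: not w0 R w0.
R is symmetric: every R-edge is matched by its reverse.
R is not transitive: w0 R w1 and w1 R w0 but not w0 R w0.
R is not euclidean: w1 R w0 and w1 R w2 but not w0 R w2.
R is serial: every world has an R-successor.
(A) the dual of axiom 4: valid iff R is transitive. R is not transitive — not valid.
(B) □r → ◇r is axiom D, which corresponds to seriality. R is serial — valid.
(C) r → □◇r is axiom B; it is valid on a frame exactly when R is symmetric. R is symmetric, so valid.
(D) ◇r → □◇r is axiom 5; it is valid on a frame exactly when R is euclidean. R is not euclidean, so not valid.
(E) axiom T: valid iff R is reflexive. R is not reflexive — not valid.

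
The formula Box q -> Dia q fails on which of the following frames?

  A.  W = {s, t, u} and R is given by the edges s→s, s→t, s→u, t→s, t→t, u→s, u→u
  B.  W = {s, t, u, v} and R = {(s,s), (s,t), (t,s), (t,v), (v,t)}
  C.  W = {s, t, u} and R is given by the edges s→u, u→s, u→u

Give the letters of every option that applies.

B, C

The schema Box q -> Dia q is axiom D; it is valid on a frame iff R is serial.
(A) R is serial (every world has an R-successor), so the schema is valid here.
(B) R is not serial (u has no R-successor), so the schema fails here.
(C) R is not serial (t has no R-successor), so the schema fails here.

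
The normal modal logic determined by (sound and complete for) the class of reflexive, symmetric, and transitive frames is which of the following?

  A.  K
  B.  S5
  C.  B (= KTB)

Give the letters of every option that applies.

B

(A) K is determined by the class of arbitrary frames.
(B) S5 is determined by exactly this class.
(C) B (= KTB) is determined by the class of reflexive and symmetric frames.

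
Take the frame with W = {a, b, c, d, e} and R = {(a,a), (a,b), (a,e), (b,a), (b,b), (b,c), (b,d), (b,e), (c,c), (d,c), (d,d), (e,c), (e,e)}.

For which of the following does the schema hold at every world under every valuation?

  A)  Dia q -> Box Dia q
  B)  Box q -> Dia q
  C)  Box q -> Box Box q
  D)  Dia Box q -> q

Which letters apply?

B

R is not symmetric: a R e but not e R a.
R is not transitive: a R b and b R c but not a R c.
R is not euclidean: a R e and a R a but not e R a.
R is serial: every world has an R-successor.
(A) Dia q -> Box Dia q is axiom 5, which corresponds to the euclidean property. R is not euclidean — not valid.
(B) Box q -> Dia q is axiom D, which corresponds to seriality. R is serial — valid.
(C) Box q -> Box Box q (axiom 4) characterises the transitive frames. R is not transitive — not valid.
(D) the dual of axiom B: valid iff R is symmetric. R is not symmetric — not valid.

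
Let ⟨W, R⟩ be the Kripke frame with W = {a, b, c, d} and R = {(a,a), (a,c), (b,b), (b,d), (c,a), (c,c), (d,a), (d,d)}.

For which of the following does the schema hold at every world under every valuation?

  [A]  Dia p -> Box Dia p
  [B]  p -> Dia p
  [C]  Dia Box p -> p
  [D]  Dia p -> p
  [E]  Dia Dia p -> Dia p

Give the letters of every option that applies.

R is reflexive: each world relates to itself.
R is not symmetric: b R d but not d R b.
R is not transitive: b R d and d R a but not b R a.
R is not euclidean: b R d and b R b but not d R b.
R is not a subset of the identity: a R c with a ≠ c.
(A) axiom 5: valid iff R is euclidean. R is not euclidean — not valid.
(B) p -> Dia p (the dual of axiom T) characterises the reflexive frames. R is reflexive — valid.
(C) Dia Box p -> p (the dual of axiom B) characterises the symmetric frames. R is not symmetric — not valid.
(D) Dia p -> p (the converse of T) corresponds to R being a subset of the identity. Here R ⊄ identity, so not valid.
(E) Dia Dia p -> Dia p is the dual of axiom 4, which corresponds to transitivity. R is not transitive — not valid.

B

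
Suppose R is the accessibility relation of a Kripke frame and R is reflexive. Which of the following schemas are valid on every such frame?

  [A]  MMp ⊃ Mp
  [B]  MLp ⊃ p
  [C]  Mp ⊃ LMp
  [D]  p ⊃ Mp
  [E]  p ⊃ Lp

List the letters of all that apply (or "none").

A reflexive relation is serial.
(A) the dual of axiom 4: valid iff R is transitive. Such an R need not be transitive — not valid.
(B) the dual of axiom B: valid iff R is symmetric. Such an R need not be symmetric — not valid.
(C) Mp ⊃ LMp (axiom 5) characterises the euclidean frames. Such an R need not be euclidean — not valid.
(D) the dual of axiom T: valid iff R is reflexive. Every such R is reflexive — valid.
(E) p ⊃ Lp is equivalent to ◇p→p; it holds exactly when R ⊆ identity. Such an R need not be a subset of the identity — not valid.

D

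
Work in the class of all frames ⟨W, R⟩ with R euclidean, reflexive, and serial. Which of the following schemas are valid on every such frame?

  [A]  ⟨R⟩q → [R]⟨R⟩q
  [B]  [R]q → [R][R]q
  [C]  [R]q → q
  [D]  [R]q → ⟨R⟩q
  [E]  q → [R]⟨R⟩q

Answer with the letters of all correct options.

A relation that is euclidean, reflexive, and serial is also symmetric and transitive.
(A) ⟨R⟩q → [R]⟨R⟩q is axiom 5; it is valid on a frame exactly when R is euclidean. Every such R is euclidean, so valid.
(B) axiom 4: valid iff R is transitive. Every such R is transitive — valid.
(C) [R]q → q (axiom T) characterises the reflexive frames. Every such R is reflexive — valid.
(D) [R]q → ⟨R⟩q (axiom D) characterises the serial frames. Every such R is serial — valid.
(E) q → [R]⟨R⟩q (axiom B) characterises the symmetric frames. Every such R is symmetric — valid.

A, B, C, D, E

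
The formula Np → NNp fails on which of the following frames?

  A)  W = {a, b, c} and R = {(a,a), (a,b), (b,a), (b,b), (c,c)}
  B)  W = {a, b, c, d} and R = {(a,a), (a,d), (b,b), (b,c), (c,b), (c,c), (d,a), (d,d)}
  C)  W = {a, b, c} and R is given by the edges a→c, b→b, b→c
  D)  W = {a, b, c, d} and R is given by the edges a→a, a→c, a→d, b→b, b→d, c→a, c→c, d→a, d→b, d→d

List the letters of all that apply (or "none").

The schema Np → NNp is axiom 4; it is valid on a frame iff R is transitive.
(A) R is transitive (R is closed under composition), so the schema is valid here.
(B) R is transitive (R is closed under composition), so the schema is valid here.
(C) R is transitive (R is closed under composition), so the schema is valid here.
(D) R is not transitive (a R d and d R b but not a R b), so the schema fails here.

D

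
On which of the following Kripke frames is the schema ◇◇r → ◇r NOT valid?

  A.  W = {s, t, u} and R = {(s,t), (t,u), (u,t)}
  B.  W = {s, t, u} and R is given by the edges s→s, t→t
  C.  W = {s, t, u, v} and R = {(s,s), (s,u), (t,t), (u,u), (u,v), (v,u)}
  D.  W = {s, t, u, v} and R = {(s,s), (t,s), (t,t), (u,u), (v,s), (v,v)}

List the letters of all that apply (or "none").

The schema ◇◇r → ◇r is the dual of axiom 4; it is valid on a frame iff R is transitive.
(A) R is not transitive (s R t and t R u but not s R u), so the schema fails here.
(B) R is transitive (R is closed under composition), so the schema is valid here.
(C) R is not transitive (s R u and u R v but not s R v), so the schema fails here.
(D) R is transitive (R is closed under composition), so the schema is valid here.

A, C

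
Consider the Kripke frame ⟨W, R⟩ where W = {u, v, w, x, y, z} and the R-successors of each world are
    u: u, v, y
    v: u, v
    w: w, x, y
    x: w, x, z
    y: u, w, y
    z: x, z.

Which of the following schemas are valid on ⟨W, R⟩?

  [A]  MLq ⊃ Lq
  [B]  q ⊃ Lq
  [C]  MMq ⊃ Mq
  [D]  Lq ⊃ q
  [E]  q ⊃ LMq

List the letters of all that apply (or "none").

R is reflexive: each world relates to itself.
R is symmetric: every R-edge is matched by its reverse.
R is not transitive: u R y and y R w but not u R w.
R is not euclidean: u R v and u R y but not v R y.
R is not a subset of the identity: u R v with u ≠ v.
(A) MLq ⊃ Lq is the dual of axiom 5, which corresponds to the euclidean property. R is not euclidean — not valid.
(B) q ⊃ Lq is equivalent to ◇p→p; it holds exactly when R ⊆ identity. Here R ⊄ identity — not valid.
(C) MMq ⊃ Mq is the dual of axiom 4; it is valid on a frame exactly when R is transitive. R is not transitive, so not valid.
(D) axiom T: valid iff R is reflexive. R is reflexive — valid.
(E) q ⊃ LMq is axiom B, which corresponds to symmetry. R is symmetric — valid.

D, E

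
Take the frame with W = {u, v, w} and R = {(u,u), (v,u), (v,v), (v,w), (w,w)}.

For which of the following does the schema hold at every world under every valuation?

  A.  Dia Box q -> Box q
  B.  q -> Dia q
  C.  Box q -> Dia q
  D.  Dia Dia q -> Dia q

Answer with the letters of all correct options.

R is reflexive: each world relates to itself.
R is transitive: R is closed under composition.
R is not euclidean: v R u and v R v but not u R v.
R is serial: every world has an R-successor.
(A) the dual of axiom 5: valid iff R is euclidean. R is not euclidean — not valid.
(B) the dual of axiom T: valid iff R is reflexive. R is reflexive — valid.
(C) axiom D: valid iff R is serial. R is serial — valid.
(D) the dual of axiom 4: valid iff R is transitive. R is transitive — valid.

B, C, D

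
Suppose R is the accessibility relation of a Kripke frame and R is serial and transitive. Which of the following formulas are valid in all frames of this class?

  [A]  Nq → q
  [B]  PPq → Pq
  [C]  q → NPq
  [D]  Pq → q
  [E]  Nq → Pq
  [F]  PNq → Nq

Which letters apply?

B, E

(A) Nq → q is axiom T; it is valid on a frame exactly when R is reflexive. Such an R need not be reflexive, so not valid.
(B) PPq → Pq is the dual of axiom 4, which corresponds to transitivity. Every such R is transitive — valid.
(C) axiom B: valid iff R is symmetric. Such an R need not be symmetric — not valid.
(D) Pq → q is the converse of T; it holds exactly when R ⊆ identity. Such an R need not be a subset of the identity — not valid.
(E) Nq → Pq is axiom D; it is valid on a frame exactly when R is serial. Every such R is serial, so valid.
(F) PNq → Nq is the dual of axiom 5, which corresponds to the euclidean property. Such an R need not be euclidean — not valid.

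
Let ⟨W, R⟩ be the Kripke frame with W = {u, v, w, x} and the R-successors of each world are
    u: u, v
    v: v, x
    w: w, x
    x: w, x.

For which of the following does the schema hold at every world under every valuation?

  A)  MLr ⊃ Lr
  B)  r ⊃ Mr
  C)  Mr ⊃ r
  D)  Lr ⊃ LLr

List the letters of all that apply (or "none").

B

R is reflexive: each world relates to itself.
R is not transitive: u R v and v R x but not u R x.
R is not euclidean: u R v and u R u but not v R u.
R is not a subset of the identity: u R v with u ≠ v.
(A) the dual of axiom 5: valid iff R is euclidean. R is not euclidean — not valid.
(B) r ⊃ Mr is the dual of axiom T, which corresponds to reflexivity. R is reflexive — valid.
(C) Mr ⊃ r is valid only on frames where every R-edge is a self-loop. Here R ⊄ identity — not valid.
(D) Lr ⊃ LLr (axiom 4) characterises the transitive frames. R is not transitive — not valid.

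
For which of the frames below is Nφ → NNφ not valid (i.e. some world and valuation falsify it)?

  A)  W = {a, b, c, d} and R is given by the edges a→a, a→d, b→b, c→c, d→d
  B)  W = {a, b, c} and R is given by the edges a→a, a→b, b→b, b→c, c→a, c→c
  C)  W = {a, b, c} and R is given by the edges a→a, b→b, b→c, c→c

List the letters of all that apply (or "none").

B

The schema Nφ → NNφ is axiom 4; it is valid on a frame iff R is transitive.
(A) R is transitive (R is closed under composition), so the schema is valid here.
(B) R is not transitive (a R b and b R c but not a R c), so the schema fails here.
(C) R is transitive (R is closed under composition), so the schema is valid here.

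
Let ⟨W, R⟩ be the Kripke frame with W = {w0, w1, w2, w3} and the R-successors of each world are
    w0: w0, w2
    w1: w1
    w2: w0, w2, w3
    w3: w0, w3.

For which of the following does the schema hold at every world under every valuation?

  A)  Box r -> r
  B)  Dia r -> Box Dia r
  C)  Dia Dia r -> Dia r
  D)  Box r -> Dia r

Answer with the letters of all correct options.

A, D

R is reflexive: each world relates to itself.
R is not transitive: w0 R w2 and w2 R w3 but not w0 R w3.
R is not euclidean: w2 R w0 and w2 R w3 but not w0 R w3.
R is serial: every world has an R-successor.
(A) Box r -> r is axiom T; it is valid on a frame exactly when R is reflexive. R is reflexive, so valid.
(B) Dia r -> Box Dia r is axiom 5; it is valid on a frame exactly when R is euclidean. R is not euclidean, so not valid.
(C) Dia Dia r -> Dia r is the dual of axiom 4; it is valid on a frame exactly when R is transitive. R is not transitive, so not valid.
(D) Box r -> Dia r (axiom D) characterises the serial frames. R is serial — valid.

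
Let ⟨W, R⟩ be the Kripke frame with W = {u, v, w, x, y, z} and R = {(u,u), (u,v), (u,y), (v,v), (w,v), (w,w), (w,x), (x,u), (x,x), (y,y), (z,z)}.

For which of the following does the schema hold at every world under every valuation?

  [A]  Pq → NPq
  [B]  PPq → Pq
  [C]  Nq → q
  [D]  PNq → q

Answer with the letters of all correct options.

R is reflexive: each world relates to itself.
R is not symmetric: u R v but not v R u.
R is not transitive: w R x and x R u but not w R u.
R is not euclidean: u R v and u R u but not v R u.
(A) Pq → NPq (axiom 5) characterises the euclidean frames. R is not euclidean — not valid.
(B) PPq → Pq is the dual of axiom 4; it is valid on a frame exactly when R is transitive. R is not transitive, so not valid.
(C) Nq → q is axiom T, which corresponds to reflexivity. R is reflexive — valid.
(D) PNq → q is the dual of axiom B, which corresponds to symmetry. R is not symmetric — not valid.

C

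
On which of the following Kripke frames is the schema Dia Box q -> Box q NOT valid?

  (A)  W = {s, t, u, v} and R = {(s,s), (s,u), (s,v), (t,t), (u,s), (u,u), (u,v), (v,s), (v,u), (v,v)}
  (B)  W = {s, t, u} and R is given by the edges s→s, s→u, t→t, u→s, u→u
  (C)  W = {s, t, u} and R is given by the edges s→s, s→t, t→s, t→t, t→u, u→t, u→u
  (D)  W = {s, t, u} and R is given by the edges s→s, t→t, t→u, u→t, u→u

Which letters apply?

C

The schema Dia Box q -> Box q is the dual of axiom 5; it is valid on a frame iff R is euclidean.
(A) R is euclidean (any two R-successors of the same world are R-related), so the schema is valid here.
(B) R is euclidean (any two R-successors of the same world are R-related), so the schema is valid here.
(C) R is not euclidean (t R s and t R u but not s R u), so the schema fails here.
(D) R is euclidean (any two R-successors of the same world are R-related), so the schema is valid here.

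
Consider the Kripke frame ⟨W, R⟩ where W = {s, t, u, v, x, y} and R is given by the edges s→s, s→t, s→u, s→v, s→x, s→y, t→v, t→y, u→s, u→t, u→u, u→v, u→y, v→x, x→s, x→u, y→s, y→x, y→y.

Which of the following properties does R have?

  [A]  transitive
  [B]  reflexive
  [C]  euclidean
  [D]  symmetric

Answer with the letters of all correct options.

none

(A) not transitive: t R v and v R x but not t R x.
(B) not reflexive: not t R t.
(C) not euclidean: s R t and s R s but not t R s.
(D) not symmetric: s R t but not t R s.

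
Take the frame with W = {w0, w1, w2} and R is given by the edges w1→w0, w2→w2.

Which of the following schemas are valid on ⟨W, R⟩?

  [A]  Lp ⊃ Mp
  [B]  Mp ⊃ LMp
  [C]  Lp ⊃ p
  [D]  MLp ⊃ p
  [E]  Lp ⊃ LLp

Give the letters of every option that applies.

R is not reflexive: not w0 R w0.
R is not symmetric: w1 R w0 but not w0 R w1.
R is transitive: R is closed under composition.
R is not euclidean: w1 R w0 and w1 R w0 but not w0 R w0.
R is not serial: w0 has no R-successor.
(A) axiom D: valid iff R is serial. R is not serial — not valid.
(B) Mp ⊃ LMp is axiom 5, which corresponds to the euclidean property. R is not euclidean — not valid.
(C) Lp ⊃ p is axiom T, which corresponds to reflexivity. R is not reflexive — not valid.
(D) MLp ⊃ p is the dual of axiom B; it is valid on a frame exactly when R is symmetric. R is not symmetric, so not valid.
(E) Lp ⊃ LLp (axiom 4) characterises the transitive frames. R is transitive — valid.

E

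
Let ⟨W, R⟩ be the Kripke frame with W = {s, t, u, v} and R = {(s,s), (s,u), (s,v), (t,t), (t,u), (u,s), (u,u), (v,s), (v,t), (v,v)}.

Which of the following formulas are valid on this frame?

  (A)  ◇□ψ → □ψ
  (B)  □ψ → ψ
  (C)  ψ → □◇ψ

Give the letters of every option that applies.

B

R is reflexive: each world relates to itself.
R is not symmetric: t R u but not u R t.
R is not euclidean: s R u and s R v but not u R v.
(A) ◇□ψ → □ψ is the dual of axiom 5; it is valid on a frame exactly when R is euclidean. R is not euclidean, so not valid.
(B) □ψ → ψ is axiom T, which corresponds to reflexivity. R is reflexive — valid.
(C) axiom B: valid iff R is symmetric. R is not symmetric — not valid.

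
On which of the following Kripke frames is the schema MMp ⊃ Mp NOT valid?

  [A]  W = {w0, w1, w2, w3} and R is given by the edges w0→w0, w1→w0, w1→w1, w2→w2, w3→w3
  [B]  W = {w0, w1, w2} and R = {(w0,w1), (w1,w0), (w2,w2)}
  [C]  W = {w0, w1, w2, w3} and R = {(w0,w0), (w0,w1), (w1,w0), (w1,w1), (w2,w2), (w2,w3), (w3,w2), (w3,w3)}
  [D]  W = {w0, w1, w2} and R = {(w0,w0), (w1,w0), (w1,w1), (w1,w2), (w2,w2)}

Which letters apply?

B

The schema MMp ⊃ Mp is the dual of axiom 4; it is valid on a frame iff R is transitive.
(A) R is transitive (R is closed under composition), so the schema is valid here.
(B) R is not transitive (w0 R w1 and w1 R w0 but not w0 R w0), so the schema fails here.
(C) R is transitive (R is closed under composition), so the schema is valid here.
(D) R is transitive (R is closed under composition), so the schema is valid here.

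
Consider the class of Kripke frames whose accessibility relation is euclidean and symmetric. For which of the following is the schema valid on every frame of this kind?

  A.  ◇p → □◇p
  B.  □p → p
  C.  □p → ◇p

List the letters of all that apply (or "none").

A

A symmetric euclidean relation is transitive (uRv and vRw give vRu by symmetry, then uRw by the euclidean condition, applied at v).
(A) ◇p → □◇p (axiom 5) characterises the euclidean frames. Every such R is euclidean — valid.
(B) axiom T: valid iff R is reflexive. Such an R need not be reflexive — not valid.
(C) □p → ◇p (axiom D) characterises the serial frames. Such an R need not be serial — not valid.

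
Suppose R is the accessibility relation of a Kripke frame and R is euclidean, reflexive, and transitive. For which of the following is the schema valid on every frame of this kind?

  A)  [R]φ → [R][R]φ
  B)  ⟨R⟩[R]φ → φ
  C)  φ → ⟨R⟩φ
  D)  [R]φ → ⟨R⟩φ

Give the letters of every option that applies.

A relation that is euclidean, reflexive, and transitive is also serial and symmetric.
(A) [R]φ → [R][R]φ is axiom 4; it is valid on a frame exactly when R is transitive. Every such R is transitive, so valid.
(B) ⟨R⟩[R]φ → φ is the dual of axiom B, which corresponds to symmetry. Every such R is symmetric — valid.
(C) φ → ⟨R⟩φ is the dual of axiom T, which corresponds to reflexivity. Every such R is reflexive — valid.
(D) axiom D: valid iff R is serial. Every such R is serial — valid.

A, B, C, D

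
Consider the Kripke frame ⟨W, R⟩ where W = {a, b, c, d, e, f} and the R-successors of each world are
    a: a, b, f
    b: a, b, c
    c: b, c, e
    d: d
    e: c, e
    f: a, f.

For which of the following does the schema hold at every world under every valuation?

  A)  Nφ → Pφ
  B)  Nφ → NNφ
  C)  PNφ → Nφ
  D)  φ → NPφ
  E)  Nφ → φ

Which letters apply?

R is reflexive: each world relates to itself.
R is symmetric: every R-edge is matched by its reverse.
R is not transitive: a R b and b R c but not a R c.
R is not euclidean: a R b and a R f but not b R f.
R is serial: every world has an R-successor.
(A) Nφ → Pφ is axiom D; it is valid on a frame exactly when R is serial. R is serial, so valid.
(B) Nφ → NNφ is axiom 4, which corresponds to transitivity. R is not transitive — not valid.
(C) the dual of axiom 5: valid iff R is euclidean. R is not euclidean — not valid.
(D) φ → NPφ is axiom B, which corresponds to symmetry. R is symmetric — valid.
(E) Nφ → φ is axiom T; it is valid on a frame exactly when R is reflexive. R is reflexive, so valid.

A, D, E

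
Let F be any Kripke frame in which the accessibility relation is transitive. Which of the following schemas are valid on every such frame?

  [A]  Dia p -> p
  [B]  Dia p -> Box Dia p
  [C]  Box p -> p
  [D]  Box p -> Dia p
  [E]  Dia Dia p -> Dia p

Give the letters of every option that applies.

E

(A) Dia p -> p is the converse of T; it holds exactly when R ⊆ identity. Such an R need not be a subset of the identity — not valid.
(B) Dia p -> Box Dia p (axiom 5) characterises the euclidean frames. Such an R need not be euclidean — not valid.
(C) Box p -> p is axiom T; it is valid on a frame exactly when R is reflexive. Such an R need not be reflexive, so not valid.
(D) axiom D: valid iff R is serial. Such an R need not be serial — not valid.
(E) Dia Dia p -> Dia p is the dual of axiom 4; it is valid on a frame exactly when R is transitive. Every such R is transitive, so valid.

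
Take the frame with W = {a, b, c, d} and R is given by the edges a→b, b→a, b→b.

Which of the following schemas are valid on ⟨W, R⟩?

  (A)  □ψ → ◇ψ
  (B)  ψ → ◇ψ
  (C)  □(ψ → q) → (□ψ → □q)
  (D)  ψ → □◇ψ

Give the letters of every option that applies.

C, D

R is not reflexive: not a R a.
R is symmetric: every R-edge is matched by its reverse.
R is not serial: c has no R-successor.
(A) □ψ → ◇ψ is axiom D; it is valid on a frame exactly when R is serial. R is not serial, so not valid.
(B) ψ → ◇ψ (the dual of axiom T) characterises the reflexive frames. R is not reflexive — not valid.
(C) □(ψ → q) → (□ψ → □q) is the K axiom; it holds on all frames — valid.
(D) ψ → □◇ψ (axiom B) characterises the symmetric frames. R is symmetric — valid.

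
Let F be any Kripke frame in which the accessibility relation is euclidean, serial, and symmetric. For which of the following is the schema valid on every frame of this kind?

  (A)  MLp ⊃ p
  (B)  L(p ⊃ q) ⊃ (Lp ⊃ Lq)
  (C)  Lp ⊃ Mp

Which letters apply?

A, B, C

Serial, symmetric and euclidean together give transitive (from symmetry + euclidean) and then reflexive; the relation is an equivalence.
(A) the dual of axiom B: valid iff R is symmetric. Every such R is symmetric — valid.
(B) this is just K, valid on every normal frame.
(C) Lp ⊃ Mp (axiom D) characterises the serial frames. Every such R is serial — valid.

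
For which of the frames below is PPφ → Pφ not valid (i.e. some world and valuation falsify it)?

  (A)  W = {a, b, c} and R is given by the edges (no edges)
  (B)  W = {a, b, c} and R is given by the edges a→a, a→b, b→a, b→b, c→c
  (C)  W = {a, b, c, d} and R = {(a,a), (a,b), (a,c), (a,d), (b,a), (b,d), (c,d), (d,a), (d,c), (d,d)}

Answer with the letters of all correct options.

C

The schema PPφ → Pφ is the dual of axiom 4; it is valid on a frame iff R is transitive.
(A) R is transitive (R is closed under composition), so the schema is valid here.
(B) R is transitive (R is closed under composition), so the schema is valid here.
(C) R is not transitive (b R a and a R b but not b R b), so the schema fails here.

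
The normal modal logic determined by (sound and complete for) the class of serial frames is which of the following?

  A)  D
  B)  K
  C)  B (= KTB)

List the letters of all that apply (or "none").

(A) D is determined by exactly this class.
(B) K is determined by the class of arbitrary frames.
(C) B (= KTB) is determined by the class of reflexive and symmetric frames.

A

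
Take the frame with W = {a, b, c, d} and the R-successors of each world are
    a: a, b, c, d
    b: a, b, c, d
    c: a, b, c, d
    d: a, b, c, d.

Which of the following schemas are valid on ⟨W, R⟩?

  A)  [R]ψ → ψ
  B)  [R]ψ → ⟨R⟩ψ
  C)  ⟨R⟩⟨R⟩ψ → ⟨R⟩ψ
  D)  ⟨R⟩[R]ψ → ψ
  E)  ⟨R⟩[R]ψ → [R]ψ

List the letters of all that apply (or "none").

A, B, C, D, E

R is reflexive: each world relates to itself.
R is symmetric: every R-edge is matched by its reverse.
R is transitive: R is closed under composition.
R is euclidean: any two R-successors of the same world are R-related.
R is serial: every world has an R-successor.
(A) axiom T: valid iff R is reflexive. R is reflexive — valid.
(B) [R]ψ → ⟨R⟩ψ is axiom D, which corresponds to seriality. R is serial — valid.
(C) ⟨R⟩⟨R⟩ψ → ⟨R⟩ψ is the dual of axiom 4, which corresponds to transitivity. R is transitive — valid.
(D) ⟨R⟩[R]ψ → ψ (the dual of axiom B) characterises the symmetric frames. R is symmetric — valid.
(E) the dual of axiom 5: valid iff R is euclidean. R is euclidean — valid.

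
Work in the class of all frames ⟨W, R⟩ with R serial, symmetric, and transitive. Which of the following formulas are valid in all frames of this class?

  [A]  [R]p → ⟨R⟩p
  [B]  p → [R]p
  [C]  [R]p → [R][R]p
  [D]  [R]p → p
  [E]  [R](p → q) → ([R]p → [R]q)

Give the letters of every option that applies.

A, C, D, E

A serial symmetric transitive relation is reflexive (take any v with uRv; symmetry gives vRu and transitivity gives uRu), hence an equivalence relation.
(A) [R]p → ⟨R⟩p (axiom D) characterises the serial frames. Every such R is serial — valid.
(B) p → [R]p (equivalent to ◇p→p) corresponds to R being a subset of the identity. Such an R need not be a subset of the identity, so not valid.
(C) [R]p → [R][R]p is axiom 4; it is valid on a frame exactly when R is transitive. Every such R is transitive, so valid.
(D) [R]p → p is axiom T; it is valid on a frame exactly when R is reflexive. Every such R is reflexive, so valid.
(E) [R](p → q) → ([R]p → [R]q) is the K axiom; it holds on all frames — valid.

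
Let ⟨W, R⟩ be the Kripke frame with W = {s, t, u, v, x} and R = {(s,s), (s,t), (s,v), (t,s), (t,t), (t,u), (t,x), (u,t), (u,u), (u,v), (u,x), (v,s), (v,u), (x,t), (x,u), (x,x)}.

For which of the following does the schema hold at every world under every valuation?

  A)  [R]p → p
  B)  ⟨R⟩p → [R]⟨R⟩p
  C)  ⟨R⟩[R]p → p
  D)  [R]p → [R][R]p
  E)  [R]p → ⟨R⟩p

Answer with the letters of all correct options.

R is not reflexive: not v R v.
R is symmetric: every R-edge is matched by its reverse.
R is not transitive: s R t and t R u but not s R u.
R is not euclidean: s R t and s R v but not t R v.
R is serial: every world has an R-successor.
(A) [R]p → p is axiom T, which corresponds to reflexivity. R is not reflexive — not valid.
(B) ⟨R⟩p → [R]⟨R⟩p is axiom 5; it is valid on a frame exactly when R is euclidean. R is not euclidean, so not valid.
(C) ⟨R⟩[R]p → p is the dual of axiom B, which corresponds to symmetry. R is symmetric — valid.
(D) [R]p → [R][R]p is axiom 4, which corresponds to transitivity. R is not transitive — not valid.
(E) [R]p → ⟨R⟩p is axiom D; it is valid on a frame exactly when R is serial. R is serial, so valid.

C, E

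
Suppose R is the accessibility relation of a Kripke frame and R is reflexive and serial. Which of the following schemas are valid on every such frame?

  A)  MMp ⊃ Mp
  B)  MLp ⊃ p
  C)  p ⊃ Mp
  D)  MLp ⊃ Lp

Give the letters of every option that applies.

C

(A) MMp ⊃ Mp is the dual of axiom 4, which corresponds to transitivity. Such an R need not be transitive — not valid.
(B) MLp ⊃ p is the dual of axiom B; it is valid on a frame exactly when R is symmetric. Such an R need not be symmetric, so not valid.
(C) the dual of axiom T: valid iff R is reflexive. Every such R is reflexive — valid.
(D) MLp ⊃ Lp is the dual of axiom 5; it is valid on a frame exactly when R is euclidean. Such an R need not be euclidean, so not valid.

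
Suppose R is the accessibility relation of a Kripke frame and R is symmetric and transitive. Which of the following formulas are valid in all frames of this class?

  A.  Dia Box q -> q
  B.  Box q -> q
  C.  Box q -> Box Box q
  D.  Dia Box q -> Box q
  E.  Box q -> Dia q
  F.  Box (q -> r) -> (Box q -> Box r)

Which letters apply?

A, C, D, F

A symmetric transitive relation is euclidean (uRv and uRw give vRu by symmetry, then vRw by transitivity).
(A) Dia Box q -> q is the dual of axiom B; it is valid on a frame exactly when R is symmetric. Every such R is symmetric, so valid.
(B) Box q -> q is axiom T, which corresponds to reflexivity. Such an R need not be reflexive — not valid.
(C) axiom 4: valid iff R is transitive. Every such R is transitive — valid.
(D) Dia Box q -> Box q is the dual of axiom 5, which corresponds to the euclidean property. Every such R is euclidean — valid.
(E) axiom D: valid iff R is serial. Such an R need not be serial — not valid.
(F) this is just K, valid on every normal frame.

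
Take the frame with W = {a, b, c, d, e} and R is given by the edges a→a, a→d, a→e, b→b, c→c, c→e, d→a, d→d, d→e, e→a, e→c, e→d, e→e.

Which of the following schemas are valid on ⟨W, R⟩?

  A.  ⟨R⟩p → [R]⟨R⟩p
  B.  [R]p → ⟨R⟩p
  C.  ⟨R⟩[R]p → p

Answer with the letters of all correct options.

R is symmetric: every R-edge is matched by its reverse.
R is not euclidean: e R a and e R c but not a R c.
R is serial: every world has an R-successor.
(A) ⟨R⟩p → [R]⟨R⟩p is axiom 5; it is valid on a frame exactly when R is euclidean. R is not euclidean, so not valid.
(B) [R]p → ⟨R⟩p is axiom D, which corresponds to seriality. R is serial — valid.
(C) the dual of axiom B: valid iff R is symmetric. R is symmetric — valid.

B, C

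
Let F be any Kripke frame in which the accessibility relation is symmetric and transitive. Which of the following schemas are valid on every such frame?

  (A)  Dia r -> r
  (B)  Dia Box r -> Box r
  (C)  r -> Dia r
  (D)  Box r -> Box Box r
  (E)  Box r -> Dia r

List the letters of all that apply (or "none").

A symmetric transitive relation is euclidean (uRv and uRw give vRu by symmetry, then vRw by transitivity).
(A) Dia r -> r (the converse of T) corresponds to R being a subset of the identity. Such an R need not be a subset of the identity, so not valid.
(B) the dual of axiom 5: valid iff R is euclidean. Every such R is euclidean — valid.
(C) the dual of axiom T: valid iff R is reflexive. Such an R need not be reflexive — not valid.
(D) Box r -> Box Box r is axiom 4; it is valid on a frame exactly when R is transitive. Every such R is transitive, so valid.
(E) Box r -> Dia r is axiom D, which corresponds to seriality. Such an R need not be serial — not valid.

B, D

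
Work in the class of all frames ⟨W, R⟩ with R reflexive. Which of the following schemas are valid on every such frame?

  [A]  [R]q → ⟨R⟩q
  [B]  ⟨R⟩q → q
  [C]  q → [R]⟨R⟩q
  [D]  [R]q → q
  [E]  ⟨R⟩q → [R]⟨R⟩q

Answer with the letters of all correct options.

A reflexive relation is serial.
(A) [R]q → ⟨R⟩q (axiom D) characterises the serial frames. Every such R is serial — valid.
(B) ⟨R⟩q → q is the converse of T; it holds exactly when R ⊆ identity. Such an R need not be a subset of the identity — not valid.
(C) q → [R]⟨R⟩q (axiom B) characterises the symmetric frames. Such an R need not be symmetric — not valid.
(D) axiom T: valid iff R is reflexive. Every such R is reflexive — valid.
(E) ⟨R⟩q → [R]⟨R⟩q (axiom 5) characterises the euclidean frames. Such an R need not be euclidean — not valid.

A, D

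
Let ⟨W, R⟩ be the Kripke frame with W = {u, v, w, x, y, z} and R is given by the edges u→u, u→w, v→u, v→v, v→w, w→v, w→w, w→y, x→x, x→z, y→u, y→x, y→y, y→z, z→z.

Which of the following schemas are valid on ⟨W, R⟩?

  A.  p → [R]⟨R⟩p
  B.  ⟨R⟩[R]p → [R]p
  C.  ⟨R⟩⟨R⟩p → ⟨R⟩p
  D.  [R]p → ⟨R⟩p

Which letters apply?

D

R is not symmetric: u R w but not w R u.
R is not transitive: u R w and w R v but not u R v.
R is not euclidean: u R w and u R u but not w R u.
R is serial: every world has an R-successor.
(A) p → [R]⟨R⟩p is axiom B; it is valid on a frame exactly when R is symmetric. R is not symmetric, so not valid.
(B) ⟨R⟩[R]p → [R]p (the dual of axiom 5) characterises the euclidean frames. R is not euclidean — not valid.
(C) ⟨R⟩⟨R⟩p → ⟨R⟩p is the dual of axiom 4, which corresponds to transitivity. R is not transitive — not valid.
(D) axiom D: valid iff R is serial. R is serial — valid.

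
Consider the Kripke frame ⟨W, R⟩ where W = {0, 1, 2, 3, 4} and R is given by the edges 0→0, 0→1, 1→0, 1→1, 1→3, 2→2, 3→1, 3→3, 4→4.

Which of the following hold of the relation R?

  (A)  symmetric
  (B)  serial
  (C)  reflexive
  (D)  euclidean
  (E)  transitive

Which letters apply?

(A) symmetric: every R-edge is matched by its reverse.
(B) serial: every world has an R-successor.
(C) reflexive: each world relates to itself.
(D) not euclidean: 1 R 0 and 1 R 3 but not 0 R 3.
(E) not transitive: 0 R 1 and 1 R 3 but not 0 R 3.

A, B, C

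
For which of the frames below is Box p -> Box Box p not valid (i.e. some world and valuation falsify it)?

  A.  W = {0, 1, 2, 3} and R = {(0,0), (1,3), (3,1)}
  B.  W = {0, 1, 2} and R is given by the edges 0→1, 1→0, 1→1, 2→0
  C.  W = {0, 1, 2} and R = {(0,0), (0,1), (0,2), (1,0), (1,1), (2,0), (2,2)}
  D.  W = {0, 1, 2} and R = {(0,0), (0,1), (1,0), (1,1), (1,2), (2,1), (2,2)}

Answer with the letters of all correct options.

The schema Box p -> Box Box p is axiom 4; it is valid on a frame iff R is transitive.
(A) R is not transitive (1 R 3 and 3 R 1 but not 1 R 1), so the schema fails here.
(B) R is not transitive (0 R 1 and 1 R 0 but not 0 R 0), so the schema fails here.
(C) R is not transitive (1 R 0 and 0 R 2 but not 1 R 2), so the schema fails here.
(D) R is not transitive (0 R 1 and 1 R 2 but not 0 R 2), so the schema fails here.

A, B, C, D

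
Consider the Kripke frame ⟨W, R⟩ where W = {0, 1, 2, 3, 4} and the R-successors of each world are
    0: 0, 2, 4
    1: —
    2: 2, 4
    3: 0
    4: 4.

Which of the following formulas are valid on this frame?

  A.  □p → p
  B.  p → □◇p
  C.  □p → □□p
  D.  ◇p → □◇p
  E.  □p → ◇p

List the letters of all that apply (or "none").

R is not reflexive: not 1 R 1.
R is not symmetric: 0 R 2 but not 2 R 0.
R is not transitive: 3 R 0 and 0 R 2 but not 3 R 2.
R is not euclidean: 0 R 2 and 0 R 0 but not 2 R 0.
R is not serial: 1 has no R-successor.
(A) axiom T: valid iff R is reflexive. R is not reflexive — not valid.
(B) p → □◇p is axiom B, which corresponds to symmetry. R is not symmetric — not valid.
(C) □p → □□p is axiom 4; it is valid on a frame exactly when R is transitive. R is not transitive, so not valid.
(D) ◇p → □◇p is axiom 5, which corresponds to the euclidean property. R is not euclidean — not valid.
(E) □p → ◇p is axiom D; it is valid on a frame exactly when R is serial. R is not serial, so not valid.

none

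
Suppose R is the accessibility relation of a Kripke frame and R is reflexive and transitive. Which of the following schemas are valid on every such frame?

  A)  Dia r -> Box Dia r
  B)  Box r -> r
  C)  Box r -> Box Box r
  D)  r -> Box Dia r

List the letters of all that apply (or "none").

Reflexive relations are serial.
(A) Dia r -> Box Dia r is axiom 5; it is valid on a frame exactly when R is euclidean. Such an R need not be euclidean, so not valid.
(B) Box r -> r (axiom T) characterises the reflexive frames. Every such R is reflexive — valid.
(C) Box r -> Box Box r (axiom 4) characterises the transitive frames. Every such R is transitive — valid.
(D) r -> Box Dia r is axiom B, which corresponds to symmetry. Such an R need not be symmetric — not valid.

B, C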